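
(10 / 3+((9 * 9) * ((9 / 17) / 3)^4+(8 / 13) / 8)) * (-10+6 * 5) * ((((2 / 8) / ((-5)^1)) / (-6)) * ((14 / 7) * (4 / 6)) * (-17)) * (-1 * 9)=22728344 / 191607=118.62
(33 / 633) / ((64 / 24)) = 33 / 1688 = 0.02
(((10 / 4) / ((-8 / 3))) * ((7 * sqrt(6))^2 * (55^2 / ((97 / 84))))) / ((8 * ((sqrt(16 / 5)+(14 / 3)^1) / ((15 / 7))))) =-2865121875 / 58976+245581875 * sqrt(5) / 29488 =-29958.73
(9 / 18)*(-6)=-3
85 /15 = 17 /3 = 5.67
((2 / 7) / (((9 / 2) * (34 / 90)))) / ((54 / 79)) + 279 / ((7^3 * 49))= 2024851 / 7714413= 0.26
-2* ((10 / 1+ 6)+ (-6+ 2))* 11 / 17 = -264 / 17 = -15.53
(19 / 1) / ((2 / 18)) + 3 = 174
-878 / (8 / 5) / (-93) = 2195 / 372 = 5.90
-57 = -57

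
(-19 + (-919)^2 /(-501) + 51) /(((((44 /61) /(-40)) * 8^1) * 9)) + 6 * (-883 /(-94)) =12402514219 /9324612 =1330.08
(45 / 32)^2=2025 / 1024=1.98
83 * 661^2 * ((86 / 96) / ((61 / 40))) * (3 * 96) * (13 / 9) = 1621745890960 / 183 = 8861999404.15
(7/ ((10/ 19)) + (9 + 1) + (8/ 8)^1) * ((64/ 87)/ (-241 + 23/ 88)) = -228096/ 3071825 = -0.07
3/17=0.18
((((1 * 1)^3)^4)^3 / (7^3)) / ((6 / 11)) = 0.01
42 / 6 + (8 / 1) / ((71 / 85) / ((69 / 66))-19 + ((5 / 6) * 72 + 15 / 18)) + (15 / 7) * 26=220190683 / 3500539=62.90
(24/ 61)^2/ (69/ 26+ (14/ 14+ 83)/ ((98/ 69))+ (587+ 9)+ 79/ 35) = 74880/ 319287847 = 0.00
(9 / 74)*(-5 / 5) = -9 / 74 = -0.12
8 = 8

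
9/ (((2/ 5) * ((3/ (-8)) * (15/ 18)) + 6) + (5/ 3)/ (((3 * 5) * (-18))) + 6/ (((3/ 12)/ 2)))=5832/ 34907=0.17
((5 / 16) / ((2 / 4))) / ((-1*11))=-5 / 88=-0.06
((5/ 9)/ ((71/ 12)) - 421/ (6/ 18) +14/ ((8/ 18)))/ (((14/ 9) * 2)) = -1573737/ 3976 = -395.81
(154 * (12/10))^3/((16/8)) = 394444512/125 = 3155556.10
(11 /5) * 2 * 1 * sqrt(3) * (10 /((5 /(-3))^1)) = -45.73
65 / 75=13 / 15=0.87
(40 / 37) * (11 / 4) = 110 / 37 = 2.97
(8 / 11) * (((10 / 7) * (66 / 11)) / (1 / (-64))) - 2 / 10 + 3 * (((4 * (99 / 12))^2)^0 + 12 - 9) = -149057 / 385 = -387.16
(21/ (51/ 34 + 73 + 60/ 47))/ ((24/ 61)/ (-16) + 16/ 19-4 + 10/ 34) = -4575732/ 47690161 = -0.10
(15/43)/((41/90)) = 1350/1763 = 0.77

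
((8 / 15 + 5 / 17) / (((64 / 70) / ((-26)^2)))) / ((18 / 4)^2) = 249613 / 8262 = 30.21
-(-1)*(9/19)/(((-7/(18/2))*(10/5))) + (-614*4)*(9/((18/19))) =-6206393/266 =-23332.30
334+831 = 1165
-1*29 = -29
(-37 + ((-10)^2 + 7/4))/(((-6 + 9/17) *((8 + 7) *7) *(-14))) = 629/78120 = 0.01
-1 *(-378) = 378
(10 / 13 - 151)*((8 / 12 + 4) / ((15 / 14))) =-42532 / 65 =-654.34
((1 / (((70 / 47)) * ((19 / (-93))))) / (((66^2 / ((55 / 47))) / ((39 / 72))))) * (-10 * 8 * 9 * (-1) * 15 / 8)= -0.65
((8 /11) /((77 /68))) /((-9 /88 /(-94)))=409088 /693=590.31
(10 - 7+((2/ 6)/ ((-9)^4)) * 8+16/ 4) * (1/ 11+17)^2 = 2044.81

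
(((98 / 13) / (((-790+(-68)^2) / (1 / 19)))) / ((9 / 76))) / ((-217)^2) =4 / 215541729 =0.00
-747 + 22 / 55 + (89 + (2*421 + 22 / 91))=84012 / 455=184.64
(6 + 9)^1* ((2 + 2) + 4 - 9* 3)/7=-285/7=-40.71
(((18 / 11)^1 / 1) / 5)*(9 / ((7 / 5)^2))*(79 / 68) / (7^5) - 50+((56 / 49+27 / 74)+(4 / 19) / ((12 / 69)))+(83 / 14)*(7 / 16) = -154818592590807 / 3464441162336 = -44.69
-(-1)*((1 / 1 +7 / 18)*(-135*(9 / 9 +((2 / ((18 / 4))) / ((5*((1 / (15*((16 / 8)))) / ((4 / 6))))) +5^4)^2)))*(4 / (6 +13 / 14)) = -42525149.68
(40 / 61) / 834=20 / 25437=0.00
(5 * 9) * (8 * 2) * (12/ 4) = 2160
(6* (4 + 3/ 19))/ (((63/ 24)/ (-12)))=-114.05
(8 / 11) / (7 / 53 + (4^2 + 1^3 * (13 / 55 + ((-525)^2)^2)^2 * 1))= 116600 / 925285328230294596922517207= 0.00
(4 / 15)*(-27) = -36 / 5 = -7.20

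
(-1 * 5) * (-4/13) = 20/13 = 1.54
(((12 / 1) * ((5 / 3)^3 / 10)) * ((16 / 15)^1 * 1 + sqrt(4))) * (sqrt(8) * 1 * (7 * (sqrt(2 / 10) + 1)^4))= 10304 * sqrt(10) / 45 + 72128 * sqrt(2) / 135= 1479.68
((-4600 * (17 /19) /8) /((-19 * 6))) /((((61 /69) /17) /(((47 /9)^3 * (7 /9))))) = 2777698711025 /288959562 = 9612.76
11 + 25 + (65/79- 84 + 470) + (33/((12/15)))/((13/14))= 959723/2054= 467.25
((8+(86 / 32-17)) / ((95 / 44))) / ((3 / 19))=-1111 / 60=-18.52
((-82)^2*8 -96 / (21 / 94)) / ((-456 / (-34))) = 529176 / 133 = 3978.77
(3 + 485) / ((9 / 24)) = 3904 / 3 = 1301.33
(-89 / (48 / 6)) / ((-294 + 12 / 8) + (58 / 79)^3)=43880471 / 1152150364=0.04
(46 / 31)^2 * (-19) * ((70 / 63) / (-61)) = 402040 / 527589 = 0.76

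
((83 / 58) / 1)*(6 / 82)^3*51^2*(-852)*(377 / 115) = -32280121458 / 7925915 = -4072.73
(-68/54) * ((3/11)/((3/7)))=-238/297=-0.80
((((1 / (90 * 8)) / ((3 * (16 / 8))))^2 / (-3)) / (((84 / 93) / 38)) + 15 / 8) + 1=2253484211 / 783820800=2.87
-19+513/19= 8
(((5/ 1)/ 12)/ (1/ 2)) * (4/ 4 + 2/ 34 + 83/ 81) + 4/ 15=82741/ 41310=2.00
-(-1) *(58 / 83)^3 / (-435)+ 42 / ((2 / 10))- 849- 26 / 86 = -235776658754 / 368802615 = -639.30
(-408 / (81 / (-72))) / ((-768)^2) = 0.00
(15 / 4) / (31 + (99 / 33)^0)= 15 / 128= 0.12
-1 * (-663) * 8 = 5304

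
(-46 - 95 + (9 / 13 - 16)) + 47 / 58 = -117245 / 754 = -155.50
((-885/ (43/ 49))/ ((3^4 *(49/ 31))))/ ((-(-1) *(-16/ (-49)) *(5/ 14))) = -627347/ 9288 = -67.54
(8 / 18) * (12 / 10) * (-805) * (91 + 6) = -124936 / 3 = -41645.33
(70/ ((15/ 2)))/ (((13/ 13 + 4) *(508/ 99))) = 231/ 635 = 0.36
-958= -958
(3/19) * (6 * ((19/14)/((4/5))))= 45/28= 1.61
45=45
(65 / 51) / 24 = 0.05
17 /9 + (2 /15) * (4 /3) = 31 /15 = 2.07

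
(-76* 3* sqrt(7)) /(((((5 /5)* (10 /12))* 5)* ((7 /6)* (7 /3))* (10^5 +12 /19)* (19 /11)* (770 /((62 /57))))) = -3348* sqrt(7) /20365753625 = -0.00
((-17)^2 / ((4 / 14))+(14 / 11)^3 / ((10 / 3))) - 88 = 12300017 / 13310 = 924.12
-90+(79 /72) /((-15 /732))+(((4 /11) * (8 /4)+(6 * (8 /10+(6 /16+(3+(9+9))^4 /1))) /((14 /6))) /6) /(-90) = -889522093 /831600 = -1069.65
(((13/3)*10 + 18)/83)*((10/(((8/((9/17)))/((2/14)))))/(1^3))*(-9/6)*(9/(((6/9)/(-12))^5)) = 17601325920/9877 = 1782051.83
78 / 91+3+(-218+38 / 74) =-55330 / 259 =-213.63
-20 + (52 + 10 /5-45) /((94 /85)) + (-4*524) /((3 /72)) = -4729691 /94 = -50315.86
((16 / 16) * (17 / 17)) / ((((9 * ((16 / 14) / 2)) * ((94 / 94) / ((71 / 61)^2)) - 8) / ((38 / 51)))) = -670453 / 3782670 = -0.18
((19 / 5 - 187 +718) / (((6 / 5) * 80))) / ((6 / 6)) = 1337 / 240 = 5.57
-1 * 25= -25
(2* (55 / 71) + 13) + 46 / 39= 43553 / 2769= 15.73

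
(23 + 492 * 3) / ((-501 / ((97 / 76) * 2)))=-145403 / 19038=-7.64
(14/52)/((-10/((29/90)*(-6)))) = 203/3900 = 0.05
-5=-5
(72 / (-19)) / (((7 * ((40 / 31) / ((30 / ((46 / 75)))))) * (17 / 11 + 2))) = -230175 / 39767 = -5.79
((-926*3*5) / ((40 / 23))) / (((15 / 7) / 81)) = -6037983 / 20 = -301899.15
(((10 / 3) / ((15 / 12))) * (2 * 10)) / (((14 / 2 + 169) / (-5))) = -50 / 33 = -1.52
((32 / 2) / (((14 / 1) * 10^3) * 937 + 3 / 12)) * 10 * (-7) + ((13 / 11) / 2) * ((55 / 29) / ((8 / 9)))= 30694041865 / 24347008464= 1.26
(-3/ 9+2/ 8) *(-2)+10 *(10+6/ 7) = 4567/ 42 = 108.74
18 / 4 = 9 / 2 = 4.50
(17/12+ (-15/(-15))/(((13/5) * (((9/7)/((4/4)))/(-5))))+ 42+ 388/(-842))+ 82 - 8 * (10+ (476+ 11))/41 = 213945895/8078148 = 26.48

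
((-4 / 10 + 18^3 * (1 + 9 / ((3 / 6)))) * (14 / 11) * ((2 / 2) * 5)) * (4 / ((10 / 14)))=217182896 / 55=3948779.93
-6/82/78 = -1/1066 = -0.00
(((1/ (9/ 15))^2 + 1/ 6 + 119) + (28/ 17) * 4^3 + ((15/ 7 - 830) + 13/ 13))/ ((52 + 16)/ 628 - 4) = 154.05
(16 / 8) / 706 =1 / 353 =0.00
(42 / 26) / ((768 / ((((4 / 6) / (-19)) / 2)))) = -7 / 189696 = -0.00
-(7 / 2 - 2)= -3 / 2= -1.50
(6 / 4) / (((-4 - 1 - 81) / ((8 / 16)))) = -3 / 344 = -0.01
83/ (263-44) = 83/ 219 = 0.38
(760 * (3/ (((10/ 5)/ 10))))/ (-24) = -475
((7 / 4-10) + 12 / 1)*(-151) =-2265 / 4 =-566.25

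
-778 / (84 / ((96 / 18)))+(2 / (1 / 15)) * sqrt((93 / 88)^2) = -49043 / 2772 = -17.69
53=53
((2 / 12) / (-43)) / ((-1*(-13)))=-1 / 3354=-0.00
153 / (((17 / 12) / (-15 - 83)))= -10584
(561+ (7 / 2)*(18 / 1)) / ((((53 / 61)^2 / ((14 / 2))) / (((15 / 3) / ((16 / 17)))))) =86345805 / 2809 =30738.98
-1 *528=-528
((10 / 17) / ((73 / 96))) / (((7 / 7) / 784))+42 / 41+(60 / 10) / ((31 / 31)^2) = 31215648 / 50881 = 613.50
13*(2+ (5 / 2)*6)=221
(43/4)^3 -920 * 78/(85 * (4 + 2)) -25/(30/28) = 3519433/3264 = 1078.26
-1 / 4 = -0.25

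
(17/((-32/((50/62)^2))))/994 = -10625/30567488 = -0.00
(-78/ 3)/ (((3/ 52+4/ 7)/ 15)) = -619.91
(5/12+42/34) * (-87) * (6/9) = -95.81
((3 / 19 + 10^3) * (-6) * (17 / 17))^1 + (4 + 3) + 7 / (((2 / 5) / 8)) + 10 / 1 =-111035 / 19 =-5843.95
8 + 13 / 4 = 45 / 4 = 11.25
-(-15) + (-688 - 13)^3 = -344472086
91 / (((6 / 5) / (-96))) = -7280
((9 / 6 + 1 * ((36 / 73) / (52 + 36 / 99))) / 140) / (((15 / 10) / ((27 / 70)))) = 0.00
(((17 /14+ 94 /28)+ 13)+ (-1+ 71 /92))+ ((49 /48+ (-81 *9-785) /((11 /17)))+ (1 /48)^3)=-454676374037 /195858432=-2321.45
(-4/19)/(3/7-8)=28/1007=0.03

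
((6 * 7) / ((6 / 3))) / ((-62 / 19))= -6.44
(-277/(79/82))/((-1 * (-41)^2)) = 554/3239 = 0.17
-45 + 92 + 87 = 134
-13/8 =-1.62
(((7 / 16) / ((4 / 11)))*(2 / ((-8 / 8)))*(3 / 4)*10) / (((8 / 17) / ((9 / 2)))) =-176715 / 1024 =-172.57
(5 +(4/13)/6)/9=197/351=0.56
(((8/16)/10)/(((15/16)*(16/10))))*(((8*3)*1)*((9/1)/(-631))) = -36/3155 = -0.01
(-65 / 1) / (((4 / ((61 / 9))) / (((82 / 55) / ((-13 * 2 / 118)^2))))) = -8705981 / 2574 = -3382.28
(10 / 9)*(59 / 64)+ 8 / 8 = 583 / 288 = 2.02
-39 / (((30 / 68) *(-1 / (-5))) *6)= -221 / 3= -73.67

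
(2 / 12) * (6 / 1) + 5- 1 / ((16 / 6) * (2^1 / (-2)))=51 / 8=6.38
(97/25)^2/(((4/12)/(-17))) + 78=-431109/625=-689.77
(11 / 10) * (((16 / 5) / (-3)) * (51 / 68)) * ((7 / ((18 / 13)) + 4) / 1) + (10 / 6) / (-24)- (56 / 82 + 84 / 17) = -5713631 / 418200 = -13.66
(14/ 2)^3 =343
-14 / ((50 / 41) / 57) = -16359 / 25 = -654.36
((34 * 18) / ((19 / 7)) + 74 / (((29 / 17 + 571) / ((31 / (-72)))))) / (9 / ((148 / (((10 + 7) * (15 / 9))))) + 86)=55542712171 / 21614825448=2.57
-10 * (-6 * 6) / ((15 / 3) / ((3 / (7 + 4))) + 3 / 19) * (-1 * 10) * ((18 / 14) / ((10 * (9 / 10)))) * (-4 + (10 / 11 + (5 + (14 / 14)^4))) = -80.91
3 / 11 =0.27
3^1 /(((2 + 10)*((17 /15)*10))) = 3 /136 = 0.02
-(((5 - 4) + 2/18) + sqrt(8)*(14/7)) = -4*sqrt(2) - 10/9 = -6.77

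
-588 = -588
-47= -47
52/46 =26/23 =1.13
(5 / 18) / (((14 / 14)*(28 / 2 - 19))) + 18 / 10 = 157 / 90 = 1.74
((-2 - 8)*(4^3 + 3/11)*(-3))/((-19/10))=-212100/209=-1014.83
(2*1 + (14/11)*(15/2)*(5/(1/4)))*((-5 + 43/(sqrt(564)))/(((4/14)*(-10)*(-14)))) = -1061/44 + 45623*sqrt(141)/62040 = -15.38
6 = 6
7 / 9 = 0.78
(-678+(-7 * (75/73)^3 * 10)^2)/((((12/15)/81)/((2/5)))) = 31164349906111599/151334226289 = 205930.61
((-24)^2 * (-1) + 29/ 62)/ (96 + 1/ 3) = -6297/ 1054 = -5.97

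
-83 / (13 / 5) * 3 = -95.77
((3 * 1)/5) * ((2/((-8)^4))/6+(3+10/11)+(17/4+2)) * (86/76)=11809477/1712128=6.90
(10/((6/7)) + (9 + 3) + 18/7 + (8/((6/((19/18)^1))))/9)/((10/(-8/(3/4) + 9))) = -44897/10206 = -4.40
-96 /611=-0.16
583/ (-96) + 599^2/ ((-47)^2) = 33157049/ 212064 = 156.35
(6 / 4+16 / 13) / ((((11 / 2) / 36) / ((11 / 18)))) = 142 / 13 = 10.92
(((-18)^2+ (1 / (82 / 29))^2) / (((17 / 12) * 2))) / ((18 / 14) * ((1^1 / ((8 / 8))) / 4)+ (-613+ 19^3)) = 1794814 / 98000619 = 0.02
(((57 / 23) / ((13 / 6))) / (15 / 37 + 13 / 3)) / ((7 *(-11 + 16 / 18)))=-170829 / 50091769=-0.00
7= 7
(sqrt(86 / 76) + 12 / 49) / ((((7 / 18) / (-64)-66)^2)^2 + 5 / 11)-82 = -1477570510905017295907046 / 18019152574847516578619 + 9686627647488 * sqrt(1634) / 6987018345349037040689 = -82.00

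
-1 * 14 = -14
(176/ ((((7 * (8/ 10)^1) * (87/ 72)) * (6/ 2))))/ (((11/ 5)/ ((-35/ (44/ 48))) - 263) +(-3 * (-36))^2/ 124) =-16368000/ 319042079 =-0.05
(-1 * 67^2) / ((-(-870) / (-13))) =58357 / 870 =67.08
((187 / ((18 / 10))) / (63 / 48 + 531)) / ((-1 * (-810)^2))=-44 / 147917745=-0.00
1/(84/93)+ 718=20135/28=719.11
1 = 1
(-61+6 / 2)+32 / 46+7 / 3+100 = 3107 / 69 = 45.03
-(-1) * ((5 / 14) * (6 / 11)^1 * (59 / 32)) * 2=885 / 1232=0.72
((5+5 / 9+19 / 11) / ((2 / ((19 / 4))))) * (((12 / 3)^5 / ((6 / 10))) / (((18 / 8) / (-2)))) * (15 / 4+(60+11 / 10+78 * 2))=-15490171648 / 2673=-5795051.12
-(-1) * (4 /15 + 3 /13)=97 /195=0.50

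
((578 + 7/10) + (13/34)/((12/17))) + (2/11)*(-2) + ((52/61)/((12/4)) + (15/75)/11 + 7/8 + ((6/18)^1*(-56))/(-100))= 116802721/201300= 580.24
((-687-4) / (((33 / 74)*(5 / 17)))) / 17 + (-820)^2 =110894866 / 165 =672090.10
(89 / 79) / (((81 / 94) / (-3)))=-8366 / 2133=-3.92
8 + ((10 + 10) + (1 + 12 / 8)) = 61 / 2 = 30.50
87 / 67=1.30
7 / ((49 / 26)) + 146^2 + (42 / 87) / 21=12983720 / 609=21319.74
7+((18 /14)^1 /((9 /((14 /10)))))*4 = 39 /5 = 7.80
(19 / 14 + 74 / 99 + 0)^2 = 8508889 / 1920996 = 4.43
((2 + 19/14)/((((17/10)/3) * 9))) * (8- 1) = 235/51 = 4.61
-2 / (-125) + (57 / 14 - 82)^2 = 148785517 / 24500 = 6072.88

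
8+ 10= 18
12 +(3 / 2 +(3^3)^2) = 1485 / 2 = 742.50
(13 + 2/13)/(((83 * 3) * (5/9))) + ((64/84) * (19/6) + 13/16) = 18056249/5438160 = 3.32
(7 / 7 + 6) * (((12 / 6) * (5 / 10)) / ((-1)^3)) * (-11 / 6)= 77 / 6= 12.83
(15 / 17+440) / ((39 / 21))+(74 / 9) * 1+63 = 613846 / 1989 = 308.62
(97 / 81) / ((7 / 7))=97 / 81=1.20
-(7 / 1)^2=-49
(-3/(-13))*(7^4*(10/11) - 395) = 58995/143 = 412.55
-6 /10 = -3 /5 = -0.60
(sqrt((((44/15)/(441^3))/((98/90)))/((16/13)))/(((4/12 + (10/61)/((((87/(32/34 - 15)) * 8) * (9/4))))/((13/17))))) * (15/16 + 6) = 2552667 * sqrt(429)/20703304384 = 0.00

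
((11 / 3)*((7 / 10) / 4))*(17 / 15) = 1309 / 1800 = 0.73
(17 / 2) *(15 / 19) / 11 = 255 / 418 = 0.61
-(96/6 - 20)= 4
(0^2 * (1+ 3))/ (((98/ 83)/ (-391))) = 0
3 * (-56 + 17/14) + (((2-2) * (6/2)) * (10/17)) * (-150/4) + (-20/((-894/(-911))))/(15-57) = -3076531/18774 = -163.87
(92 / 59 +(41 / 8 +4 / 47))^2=22551929929 / 492129856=45.83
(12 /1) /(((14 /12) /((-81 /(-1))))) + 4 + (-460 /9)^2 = 1955860 /567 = 3449.49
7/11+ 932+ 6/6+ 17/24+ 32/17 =4201787/4488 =936.23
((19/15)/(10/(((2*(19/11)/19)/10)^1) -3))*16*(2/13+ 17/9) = 72656/959985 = 0.08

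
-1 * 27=-27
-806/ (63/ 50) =-40300/ 63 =-639.68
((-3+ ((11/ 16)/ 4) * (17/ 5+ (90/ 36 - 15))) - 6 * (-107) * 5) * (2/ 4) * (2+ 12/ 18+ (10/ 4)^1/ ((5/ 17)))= 17897.02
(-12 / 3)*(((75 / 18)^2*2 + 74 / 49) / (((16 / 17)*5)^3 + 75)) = -314009482 / 388289475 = -0.81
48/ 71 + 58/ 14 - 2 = 1401/ 497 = 2.82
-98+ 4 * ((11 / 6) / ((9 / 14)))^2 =-47726 / 729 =-65.47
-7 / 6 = -1.17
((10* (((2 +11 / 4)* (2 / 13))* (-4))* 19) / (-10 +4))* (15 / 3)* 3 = 18050 / 13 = 1388.46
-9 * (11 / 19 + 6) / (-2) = 1125 / 38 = 29.61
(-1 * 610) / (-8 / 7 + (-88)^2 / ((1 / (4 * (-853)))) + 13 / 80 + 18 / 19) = 6490400 / 281135698271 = 0.00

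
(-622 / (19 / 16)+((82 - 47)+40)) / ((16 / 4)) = -8527 / 76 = -112.20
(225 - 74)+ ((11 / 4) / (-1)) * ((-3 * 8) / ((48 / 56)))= 228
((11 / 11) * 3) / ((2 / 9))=27 / 2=13.50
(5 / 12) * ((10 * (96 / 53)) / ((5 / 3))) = 240 / 53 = 4.53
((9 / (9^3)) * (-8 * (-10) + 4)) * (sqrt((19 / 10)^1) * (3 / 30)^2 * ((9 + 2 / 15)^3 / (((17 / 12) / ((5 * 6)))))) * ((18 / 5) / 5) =143995768 * sqrt(190) / 11953125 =166.05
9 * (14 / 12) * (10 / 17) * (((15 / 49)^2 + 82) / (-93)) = -985535 / 180761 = -5.45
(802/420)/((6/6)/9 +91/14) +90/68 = 13431/8330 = 1.61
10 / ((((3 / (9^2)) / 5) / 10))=13500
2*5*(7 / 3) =70 / 3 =23.33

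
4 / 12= 1 / 3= 0.33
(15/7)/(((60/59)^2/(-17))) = -59177/1680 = -35.22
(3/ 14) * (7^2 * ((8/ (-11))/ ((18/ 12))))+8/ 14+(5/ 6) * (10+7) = 4457/ 462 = 9.65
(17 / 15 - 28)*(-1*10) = 806 / 3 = 268.67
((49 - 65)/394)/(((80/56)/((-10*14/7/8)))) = 14/197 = 0.07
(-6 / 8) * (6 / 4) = -9 / 8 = -1.12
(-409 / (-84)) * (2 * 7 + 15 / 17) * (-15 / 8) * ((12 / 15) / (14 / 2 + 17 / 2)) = -103477 / 14756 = -7.01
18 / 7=2.57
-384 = -384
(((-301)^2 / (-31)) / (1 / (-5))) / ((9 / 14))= 6342070 / 279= 22731.43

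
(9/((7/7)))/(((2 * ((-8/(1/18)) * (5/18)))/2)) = -9/40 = -0.22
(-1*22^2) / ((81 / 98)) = -47432 / 81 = -585.58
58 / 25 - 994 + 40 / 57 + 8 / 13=-18346472 / 18525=-990.36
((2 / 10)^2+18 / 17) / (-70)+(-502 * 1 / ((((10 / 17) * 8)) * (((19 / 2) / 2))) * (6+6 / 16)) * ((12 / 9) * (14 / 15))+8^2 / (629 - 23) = -5083203159 / 28545125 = -178.08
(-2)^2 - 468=-464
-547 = -547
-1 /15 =-0.07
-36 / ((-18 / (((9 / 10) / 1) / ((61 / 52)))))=468 / 305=1.53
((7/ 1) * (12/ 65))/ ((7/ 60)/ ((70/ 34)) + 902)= 5040/ 3518021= 0.00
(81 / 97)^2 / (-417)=-2187 / 1307851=-0.00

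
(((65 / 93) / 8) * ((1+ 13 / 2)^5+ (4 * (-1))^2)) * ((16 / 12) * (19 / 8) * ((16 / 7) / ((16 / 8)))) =938460445 / 124992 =7508.16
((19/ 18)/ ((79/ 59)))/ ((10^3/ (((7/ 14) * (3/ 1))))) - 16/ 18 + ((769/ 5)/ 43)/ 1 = 328847809/ 122292000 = 2.69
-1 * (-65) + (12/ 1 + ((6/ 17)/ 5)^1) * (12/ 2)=11681/ 85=137.42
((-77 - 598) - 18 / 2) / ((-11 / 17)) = 1057.09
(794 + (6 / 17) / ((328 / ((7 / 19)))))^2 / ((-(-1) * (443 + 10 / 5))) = 1769025850724521 / 1248684588880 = 1416.71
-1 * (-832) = 832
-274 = -274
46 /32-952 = -15209 /16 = -950.56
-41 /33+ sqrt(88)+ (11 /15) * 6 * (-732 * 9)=-4783093 /165+ 2 * sqrt(22)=-28979.06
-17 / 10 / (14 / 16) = -68 / 35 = -1.94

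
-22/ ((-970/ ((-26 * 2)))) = -572/ 485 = -1.18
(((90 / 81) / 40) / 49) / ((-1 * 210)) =-1 / 370440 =-0.00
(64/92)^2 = 256/529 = 0.48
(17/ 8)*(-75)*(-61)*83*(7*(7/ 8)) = 316310925/ 64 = 4942358.20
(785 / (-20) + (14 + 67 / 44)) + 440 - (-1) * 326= 8165 / 11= 742.27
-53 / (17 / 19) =-1007 / 17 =-59.24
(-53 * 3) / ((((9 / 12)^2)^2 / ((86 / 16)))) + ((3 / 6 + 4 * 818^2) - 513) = 144357253 / 54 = 2673282.46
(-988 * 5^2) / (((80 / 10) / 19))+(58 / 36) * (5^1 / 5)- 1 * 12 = -528056 / 9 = -58672.89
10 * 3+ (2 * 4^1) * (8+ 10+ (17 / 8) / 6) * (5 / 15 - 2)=-214.72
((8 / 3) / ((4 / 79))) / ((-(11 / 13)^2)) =-73.56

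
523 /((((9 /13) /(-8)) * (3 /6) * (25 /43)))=-4677712 /225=-20789.83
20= 20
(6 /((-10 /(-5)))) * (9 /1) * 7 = 189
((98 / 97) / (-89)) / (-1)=98 / 8633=0.01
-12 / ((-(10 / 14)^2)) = 23.52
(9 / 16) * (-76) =-171 / 4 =-42.75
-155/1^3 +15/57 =-2940/19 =-154.74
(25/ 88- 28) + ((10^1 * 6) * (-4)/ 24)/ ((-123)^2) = -36900511/ 1331352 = -27.72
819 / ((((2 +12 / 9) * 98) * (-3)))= -0.84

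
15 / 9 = 5 / 3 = 1.67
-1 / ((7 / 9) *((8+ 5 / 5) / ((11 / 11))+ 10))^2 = -81 / 17689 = -0.00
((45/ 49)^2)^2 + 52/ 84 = 23007934/ 17294403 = 1.33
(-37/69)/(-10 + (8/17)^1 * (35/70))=629/11454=0.05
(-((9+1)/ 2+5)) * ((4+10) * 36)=-5040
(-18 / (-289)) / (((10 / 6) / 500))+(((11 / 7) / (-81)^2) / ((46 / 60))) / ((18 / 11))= 18.69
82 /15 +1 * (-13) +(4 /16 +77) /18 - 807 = -810.24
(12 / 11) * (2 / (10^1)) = 12 / 55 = 0.22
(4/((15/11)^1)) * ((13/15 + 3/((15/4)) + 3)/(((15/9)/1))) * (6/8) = 154/25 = 6.16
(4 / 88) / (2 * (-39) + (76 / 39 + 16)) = -39 / 51524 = -0.00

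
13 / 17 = 0.76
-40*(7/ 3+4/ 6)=-120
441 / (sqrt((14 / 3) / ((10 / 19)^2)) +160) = 10584000 / 3837473- 41895 * sqrt(42) / 3837473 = 2.69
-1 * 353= -353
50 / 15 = 3.33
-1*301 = -301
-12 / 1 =-12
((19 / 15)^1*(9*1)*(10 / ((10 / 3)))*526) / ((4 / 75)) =674595 / 2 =337297.50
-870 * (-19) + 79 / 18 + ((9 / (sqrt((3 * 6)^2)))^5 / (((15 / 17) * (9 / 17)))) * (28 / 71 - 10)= 2535615331 / 153360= 16533.75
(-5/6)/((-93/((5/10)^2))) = 5/2232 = 0.00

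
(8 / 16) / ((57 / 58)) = 29 / 57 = 0.51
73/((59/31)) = 2263/59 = 38.36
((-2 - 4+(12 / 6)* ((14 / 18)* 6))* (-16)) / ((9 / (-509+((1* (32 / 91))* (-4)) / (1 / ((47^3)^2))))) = 220758337348960 / 2457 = 89848733149.76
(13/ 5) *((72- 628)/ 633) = -7228/ 3165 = -2.28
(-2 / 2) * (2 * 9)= -18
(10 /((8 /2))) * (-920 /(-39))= 2300 /39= 58.97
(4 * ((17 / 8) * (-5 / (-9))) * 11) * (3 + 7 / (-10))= 4301 / 36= 119.47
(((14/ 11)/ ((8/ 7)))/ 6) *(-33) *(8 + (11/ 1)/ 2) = -1323/ 16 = -82.69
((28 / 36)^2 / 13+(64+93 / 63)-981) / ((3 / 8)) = -53983864 / 22113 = -2441.27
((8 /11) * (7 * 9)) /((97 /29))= 14616 /1067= 13.70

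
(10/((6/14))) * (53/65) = 742/39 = 19.03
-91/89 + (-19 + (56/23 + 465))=915853/2047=447.41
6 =6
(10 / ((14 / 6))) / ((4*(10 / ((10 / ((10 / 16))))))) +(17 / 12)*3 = 167 / 28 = 5.96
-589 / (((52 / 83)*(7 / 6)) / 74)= -5426457 / 91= -59631.40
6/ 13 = 0.46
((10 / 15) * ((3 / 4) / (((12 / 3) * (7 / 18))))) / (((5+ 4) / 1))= 1 / 28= 0.04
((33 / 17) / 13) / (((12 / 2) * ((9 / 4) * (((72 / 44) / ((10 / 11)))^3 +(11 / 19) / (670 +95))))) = 26125 / 13776607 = 0.00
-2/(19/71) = -142/19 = -7.47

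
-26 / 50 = -13 / 25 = -0.52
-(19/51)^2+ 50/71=104419/184671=0.57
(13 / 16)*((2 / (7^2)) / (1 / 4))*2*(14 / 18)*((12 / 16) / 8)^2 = 13 / 7168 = 0.00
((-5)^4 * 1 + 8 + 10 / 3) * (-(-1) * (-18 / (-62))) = 5727 / 31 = 184.74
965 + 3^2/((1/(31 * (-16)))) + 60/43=-150397/43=-3497.60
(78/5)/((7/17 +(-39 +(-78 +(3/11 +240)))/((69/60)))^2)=1442890878/1070970108605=0.00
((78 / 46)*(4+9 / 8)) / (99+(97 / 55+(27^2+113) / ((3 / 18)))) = 87945 / 52145968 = 0.00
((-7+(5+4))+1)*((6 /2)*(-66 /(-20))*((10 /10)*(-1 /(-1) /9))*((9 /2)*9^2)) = 24057 /20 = 1202.85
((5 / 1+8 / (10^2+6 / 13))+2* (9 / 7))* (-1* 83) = -2902759 / 4571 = -635.04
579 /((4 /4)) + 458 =1037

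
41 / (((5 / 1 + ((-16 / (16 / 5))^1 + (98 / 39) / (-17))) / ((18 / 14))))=-244647 / 686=-356.63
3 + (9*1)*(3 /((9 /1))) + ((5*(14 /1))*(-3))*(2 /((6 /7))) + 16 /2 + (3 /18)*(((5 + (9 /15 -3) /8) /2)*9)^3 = 17612989 /16000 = 1100.81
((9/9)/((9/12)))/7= 4/21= 0.19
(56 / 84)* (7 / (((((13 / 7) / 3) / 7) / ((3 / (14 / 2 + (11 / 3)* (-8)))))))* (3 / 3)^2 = -6174 / 871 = -7.09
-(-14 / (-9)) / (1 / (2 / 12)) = -7 / 27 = -0.26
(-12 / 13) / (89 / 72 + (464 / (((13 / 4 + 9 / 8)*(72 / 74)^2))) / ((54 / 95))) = -1469664 / 315764761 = -0.00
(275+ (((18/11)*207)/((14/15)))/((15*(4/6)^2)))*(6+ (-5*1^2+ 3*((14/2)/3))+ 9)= 1724939/308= 5600.45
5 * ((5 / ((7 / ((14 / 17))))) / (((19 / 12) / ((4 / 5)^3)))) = 1536 / 1615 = 0.95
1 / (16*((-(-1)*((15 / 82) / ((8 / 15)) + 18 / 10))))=205 / 7029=0.03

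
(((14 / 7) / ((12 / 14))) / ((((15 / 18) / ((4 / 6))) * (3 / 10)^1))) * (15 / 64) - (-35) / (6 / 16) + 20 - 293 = -4277 / 24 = -178.21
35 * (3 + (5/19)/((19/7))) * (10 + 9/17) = 7004270/6137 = 1141.32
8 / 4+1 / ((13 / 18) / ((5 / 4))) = 97 / 26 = 3.73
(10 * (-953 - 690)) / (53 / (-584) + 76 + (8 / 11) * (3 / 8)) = -105546320 / 489393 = -215.67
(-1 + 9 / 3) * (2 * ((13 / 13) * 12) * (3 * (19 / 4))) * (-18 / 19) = -648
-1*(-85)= 85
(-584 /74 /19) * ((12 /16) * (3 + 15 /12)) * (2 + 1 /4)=-33507 /11248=-2.98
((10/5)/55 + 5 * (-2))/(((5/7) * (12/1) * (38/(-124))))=59458/15675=3.79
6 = 6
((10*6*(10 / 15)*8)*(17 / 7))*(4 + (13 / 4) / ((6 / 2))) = 82960 / 21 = 3950.48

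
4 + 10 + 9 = 23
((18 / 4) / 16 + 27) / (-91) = -873 / 2912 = -0.30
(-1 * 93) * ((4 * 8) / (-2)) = 1488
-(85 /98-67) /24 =6481 /2352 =2.76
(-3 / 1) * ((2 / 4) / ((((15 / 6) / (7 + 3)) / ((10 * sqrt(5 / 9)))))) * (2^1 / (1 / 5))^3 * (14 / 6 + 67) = -4160000 * sqrt(5) / 3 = -3100680.93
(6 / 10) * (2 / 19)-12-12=-2274 / 95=-23.94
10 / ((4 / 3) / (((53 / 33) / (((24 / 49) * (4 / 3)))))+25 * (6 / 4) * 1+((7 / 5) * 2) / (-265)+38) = 1298500 / 9872703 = 0.13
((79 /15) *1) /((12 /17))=1343 /180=7.46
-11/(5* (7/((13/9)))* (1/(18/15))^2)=-572/875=-0.65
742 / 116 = 371 / 58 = 6.40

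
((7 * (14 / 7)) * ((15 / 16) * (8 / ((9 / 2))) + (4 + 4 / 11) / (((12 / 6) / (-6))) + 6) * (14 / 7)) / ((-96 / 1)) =1253 / 792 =1.58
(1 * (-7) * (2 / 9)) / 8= -7 / 36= -0.19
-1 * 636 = -636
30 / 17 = 1.76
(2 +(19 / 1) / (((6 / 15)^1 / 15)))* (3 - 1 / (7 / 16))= 7145 / 14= 510.36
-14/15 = -0.93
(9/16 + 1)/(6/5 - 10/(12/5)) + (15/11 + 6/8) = 12429/7832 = 1.59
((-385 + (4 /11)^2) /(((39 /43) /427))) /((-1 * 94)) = 285017803 /147862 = 1927.59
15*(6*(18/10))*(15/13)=2430/13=186.92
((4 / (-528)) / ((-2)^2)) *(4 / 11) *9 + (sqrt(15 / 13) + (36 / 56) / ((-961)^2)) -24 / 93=-826847027 / 3128889148 + sqrt(195) / 13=0.81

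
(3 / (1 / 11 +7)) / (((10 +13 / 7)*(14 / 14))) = 77 / 2158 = 0.04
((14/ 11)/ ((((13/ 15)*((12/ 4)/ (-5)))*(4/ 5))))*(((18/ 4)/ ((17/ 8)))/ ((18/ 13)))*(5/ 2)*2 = -4375/ 187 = -23.40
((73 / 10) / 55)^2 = 5329 / 302500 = 0.02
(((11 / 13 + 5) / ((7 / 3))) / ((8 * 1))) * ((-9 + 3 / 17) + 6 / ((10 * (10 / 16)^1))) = -95247 / 38675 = -2.46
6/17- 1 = -0.65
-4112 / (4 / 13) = -13364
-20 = -20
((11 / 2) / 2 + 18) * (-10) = -415 / 2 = -207.50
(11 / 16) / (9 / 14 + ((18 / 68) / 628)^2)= 2194056788 / 2051586135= 1.07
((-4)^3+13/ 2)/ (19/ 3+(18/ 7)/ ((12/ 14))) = -345/ 56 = -6.16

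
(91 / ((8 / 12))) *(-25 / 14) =-975 / 4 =-243.75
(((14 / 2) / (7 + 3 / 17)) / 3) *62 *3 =3689 / 61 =60.48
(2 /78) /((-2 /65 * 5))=-1 /6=-0.17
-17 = -17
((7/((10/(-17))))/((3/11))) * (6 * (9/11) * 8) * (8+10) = -154224/5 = -30844.80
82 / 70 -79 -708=-27504 / 35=-785.83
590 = 590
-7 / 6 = -1.17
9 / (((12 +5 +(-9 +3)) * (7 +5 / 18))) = 162 / 1441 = 0.11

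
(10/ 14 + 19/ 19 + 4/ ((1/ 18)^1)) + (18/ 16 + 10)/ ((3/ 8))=2171/ 21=103.38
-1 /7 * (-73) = 73 /7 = 10.43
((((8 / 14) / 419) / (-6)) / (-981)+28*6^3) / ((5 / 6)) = 104410482628 / 14386365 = 7257.60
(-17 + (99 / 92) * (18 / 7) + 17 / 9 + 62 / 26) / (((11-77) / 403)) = 11631541 / 191268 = 60.81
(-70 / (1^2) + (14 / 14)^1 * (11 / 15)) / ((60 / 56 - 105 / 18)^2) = -152733 / 50000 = -3.05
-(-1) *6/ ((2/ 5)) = 15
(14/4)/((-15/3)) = -7/10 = -0.70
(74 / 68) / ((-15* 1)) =-37 / 510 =-0.07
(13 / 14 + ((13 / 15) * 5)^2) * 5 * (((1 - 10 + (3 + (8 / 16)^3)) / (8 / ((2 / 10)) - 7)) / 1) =-583505 / 33264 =-17.54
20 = 20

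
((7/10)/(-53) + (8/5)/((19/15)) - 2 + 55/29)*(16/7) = 2678504/1022105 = 2.62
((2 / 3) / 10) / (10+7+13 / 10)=2 / 549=0.00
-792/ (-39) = 264/ 13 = 20.31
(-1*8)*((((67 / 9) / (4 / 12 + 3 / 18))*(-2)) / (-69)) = -2144 / 621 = -3.45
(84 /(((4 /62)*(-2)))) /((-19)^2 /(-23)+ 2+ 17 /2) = 29946 /239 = 125.30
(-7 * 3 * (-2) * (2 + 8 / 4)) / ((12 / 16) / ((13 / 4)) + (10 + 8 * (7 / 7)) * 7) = 728 / 547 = 1.33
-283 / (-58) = 283 / 58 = 4.88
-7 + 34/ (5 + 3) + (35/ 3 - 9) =-1/ 12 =-0.08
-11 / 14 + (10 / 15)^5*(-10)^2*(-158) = -7081073 / 3402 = -2081.44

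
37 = 37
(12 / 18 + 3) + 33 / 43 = 572 / 129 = 4.43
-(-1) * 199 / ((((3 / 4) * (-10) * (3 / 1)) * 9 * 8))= -0.12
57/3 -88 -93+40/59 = -9518/59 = -161.32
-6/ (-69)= 2/ 23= 0.09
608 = 608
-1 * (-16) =16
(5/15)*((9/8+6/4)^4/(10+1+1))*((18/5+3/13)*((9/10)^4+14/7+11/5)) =261289307601/10649600000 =24.54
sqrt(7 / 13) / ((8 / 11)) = 11 * sqrt(91) / 104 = 1.01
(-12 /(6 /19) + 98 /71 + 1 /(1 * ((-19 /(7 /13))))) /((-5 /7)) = 4498879 /87685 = 51.31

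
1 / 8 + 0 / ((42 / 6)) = 1 / 8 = 0.12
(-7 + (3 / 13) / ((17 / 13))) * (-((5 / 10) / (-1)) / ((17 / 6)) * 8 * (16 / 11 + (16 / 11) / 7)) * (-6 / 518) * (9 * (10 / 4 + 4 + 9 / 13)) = 4810752 / 400673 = 12.01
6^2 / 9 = 4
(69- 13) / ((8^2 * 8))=7 / 64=0.11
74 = 74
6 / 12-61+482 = 843 / 2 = 421.50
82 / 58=1.41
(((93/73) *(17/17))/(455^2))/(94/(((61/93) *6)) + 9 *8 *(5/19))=107787/750245971475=0.00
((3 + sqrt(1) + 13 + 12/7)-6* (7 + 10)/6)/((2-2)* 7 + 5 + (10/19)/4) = 152/455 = 0.33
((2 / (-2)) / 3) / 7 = -1 / 21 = -0.05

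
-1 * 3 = -3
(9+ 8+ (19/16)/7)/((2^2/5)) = 9615/448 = 21.46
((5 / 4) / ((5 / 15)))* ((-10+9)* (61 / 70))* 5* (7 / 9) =-305 / 24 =-12.71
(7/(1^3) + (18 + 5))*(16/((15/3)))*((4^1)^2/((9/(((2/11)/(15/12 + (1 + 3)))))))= 4096/693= 5.91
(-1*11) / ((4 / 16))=-44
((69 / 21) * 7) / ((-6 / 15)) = -57.50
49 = 49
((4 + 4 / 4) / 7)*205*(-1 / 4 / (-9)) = 1025 / 252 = 4.07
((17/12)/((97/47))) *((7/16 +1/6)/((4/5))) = 115855/223488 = 0.52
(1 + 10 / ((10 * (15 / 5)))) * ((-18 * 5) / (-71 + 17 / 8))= 960 / 551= 1.74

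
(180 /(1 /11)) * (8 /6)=2640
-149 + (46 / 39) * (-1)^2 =-5765 / 39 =-147.82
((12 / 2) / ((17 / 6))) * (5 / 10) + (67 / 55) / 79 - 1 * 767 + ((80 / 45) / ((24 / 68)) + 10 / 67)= -101651365324 / 133621785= -760.74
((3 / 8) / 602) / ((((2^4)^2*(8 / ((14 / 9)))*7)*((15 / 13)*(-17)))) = -13 / 3772661760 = -0.00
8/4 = 2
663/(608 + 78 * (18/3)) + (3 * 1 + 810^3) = 571830519891/1076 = 531441003.62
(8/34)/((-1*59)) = -4/1003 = -0.00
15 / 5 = 3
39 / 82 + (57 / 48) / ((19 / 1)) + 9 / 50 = 11777 / 16400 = 0.72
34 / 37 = 0.92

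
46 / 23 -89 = -87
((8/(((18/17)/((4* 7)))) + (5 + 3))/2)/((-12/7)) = -1729/27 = -64.04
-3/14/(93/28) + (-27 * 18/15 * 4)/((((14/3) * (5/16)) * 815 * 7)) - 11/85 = -110229829/526143625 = -0.21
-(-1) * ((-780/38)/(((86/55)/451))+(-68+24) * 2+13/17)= -83440186/13889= -6007.65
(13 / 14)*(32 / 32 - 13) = -78 / 7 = -11.14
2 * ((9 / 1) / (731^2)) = 18 / 534361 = 0.00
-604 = -604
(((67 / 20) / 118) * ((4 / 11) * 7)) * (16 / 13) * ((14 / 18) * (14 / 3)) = 367696 / 1138995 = 0.32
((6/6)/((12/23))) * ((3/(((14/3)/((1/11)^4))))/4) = 69/3279584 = 0.00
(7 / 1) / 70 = 1 / 10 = 0.10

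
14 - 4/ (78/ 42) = 154/ 13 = 11.85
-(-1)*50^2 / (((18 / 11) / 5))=7638.89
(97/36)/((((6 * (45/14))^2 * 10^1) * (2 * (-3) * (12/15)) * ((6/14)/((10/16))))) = -33271/151165440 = -0.00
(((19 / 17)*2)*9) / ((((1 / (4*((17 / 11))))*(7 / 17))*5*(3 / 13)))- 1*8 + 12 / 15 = 98004 / 385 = 254.56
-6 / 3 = -2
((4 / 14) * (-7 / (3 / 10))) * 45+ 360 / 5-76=-304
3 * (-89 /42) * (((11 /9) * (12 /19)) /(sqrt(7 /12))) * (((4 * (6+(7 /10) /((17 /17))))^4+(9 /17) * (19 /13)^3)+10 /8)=-15718896122858533 * sqrt(21) /21732449375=-3314538.09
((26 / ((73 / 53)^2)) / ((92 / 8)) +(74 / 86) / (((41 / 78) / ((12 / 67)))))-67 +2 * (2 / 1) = -890598967669 / 14477736607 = -61.52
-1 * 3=-3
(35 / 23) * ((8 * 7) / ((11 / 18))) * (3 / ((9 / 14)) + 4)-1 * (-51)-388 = 220499 / 253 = 871.54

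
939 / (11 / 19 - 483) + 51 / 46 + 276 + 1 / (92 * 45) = 275.16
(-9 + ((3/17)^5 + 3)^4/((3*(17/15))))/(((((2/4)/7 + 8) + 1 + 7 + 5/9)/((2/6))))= 43031602058368738429682387334/144747601547753295385333019615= 0.30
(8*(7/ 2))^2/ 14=56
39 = 39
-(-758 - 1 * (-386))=372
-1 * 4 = -4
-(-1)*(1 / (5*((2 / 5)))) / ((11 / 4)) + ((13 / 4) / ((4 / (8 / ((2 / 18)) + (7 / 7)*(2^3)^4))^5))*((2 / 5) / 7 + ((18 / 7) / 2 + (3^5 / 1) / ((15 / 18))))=450262313347726940702 / 385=1169512502201888157.67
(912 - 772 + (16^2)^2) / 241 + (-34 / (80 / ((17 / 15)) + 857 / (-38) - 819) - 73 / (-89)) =273.38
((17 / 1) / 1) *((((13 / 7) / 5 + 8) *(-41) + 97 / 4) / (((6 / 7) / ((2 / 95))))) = -759169 / 5700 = -133.19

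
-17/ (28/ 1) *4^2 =-68/ 7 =-9.71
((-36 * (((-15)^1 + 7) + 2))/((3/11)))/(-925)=-792/925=-0.86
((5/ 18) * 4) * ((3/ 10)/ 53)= 1/ 159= 0.01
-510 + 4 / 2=-508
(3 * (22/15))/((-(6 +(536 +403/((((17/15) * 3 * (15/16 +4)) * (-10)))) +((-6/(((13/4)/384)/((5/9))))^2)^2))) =-421931653/2307256483155306505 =-0.00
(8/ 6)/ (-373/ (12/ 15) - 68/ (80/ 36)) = -80/ 29811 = -0.00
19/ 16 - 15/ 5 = -29/ 16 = -1.81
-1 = -1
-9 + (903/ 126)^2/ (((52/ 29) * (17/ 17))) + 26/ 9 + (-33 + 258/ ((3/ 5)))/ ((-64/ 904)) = -10455293/ 1872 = -5585.09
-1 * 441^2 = -194481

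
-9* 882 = -7938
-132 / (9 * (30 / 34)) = -748 / 45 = -16.62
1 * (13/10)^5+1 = 471293/100000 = 4.71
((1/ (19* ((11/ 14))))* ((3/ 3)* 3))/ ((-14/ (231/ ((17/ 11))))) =-693/ 323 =-2.15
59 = 59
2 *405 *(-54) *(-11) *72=34642080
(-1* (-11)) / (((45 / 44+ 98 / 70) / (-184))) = -445280 / 533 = -835.42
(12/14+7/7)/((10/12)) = 78/35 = 2.23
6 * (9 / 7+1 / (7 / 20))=174 / 7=24.86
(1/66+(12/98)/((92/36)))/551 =4691/40984482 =0.00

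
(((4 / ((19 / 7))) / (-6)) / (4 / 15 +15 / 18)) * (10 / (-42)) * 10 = 1000 / 1881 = 0.53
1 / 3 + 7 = 22 / 3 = 7.33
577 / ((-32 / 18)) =-5193 / 16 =-324.56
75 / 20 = 15 / 4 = 3.75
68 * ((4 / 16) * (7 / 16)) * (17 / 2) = 2023 / 32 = 63.22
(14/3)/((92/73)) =511/138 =3.70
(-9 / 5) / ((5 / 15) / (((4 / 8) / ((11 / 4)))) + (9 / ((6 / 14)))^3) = -54 / 277885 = -0.00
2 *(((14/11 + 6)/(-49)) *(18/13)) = -2880/7007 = -0.41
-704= -704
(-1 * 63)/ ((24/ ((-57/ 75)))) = 2.00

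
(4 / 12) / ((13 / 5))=5 / 39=0.13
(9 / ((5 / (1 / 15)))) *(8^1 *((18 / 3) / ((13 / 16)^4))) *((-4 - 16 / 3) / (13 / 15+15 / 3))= -33030144 / 1570855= -21.03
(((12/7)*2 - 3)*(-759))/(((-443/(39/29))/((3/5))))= 266409/449645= 0.59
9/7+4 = 5.29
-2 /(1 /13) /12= -2.17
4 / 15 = 0.27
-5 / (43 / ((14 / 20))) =-7 / 86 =-0.08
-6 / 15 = -2 / 5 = -0.40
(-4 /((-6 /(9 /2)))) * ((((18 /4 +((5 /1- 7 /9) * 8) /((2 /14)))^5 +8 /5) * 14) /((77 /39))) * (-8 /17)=-99737956853374369777 /12269070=-8129218991608.52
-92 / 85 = -1.08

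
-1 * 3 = -3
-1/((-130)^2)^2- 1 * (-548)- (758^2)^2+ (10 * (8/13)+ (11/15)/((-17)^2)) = -81746530345416843218867/247623870000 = -330123789541.84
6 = 6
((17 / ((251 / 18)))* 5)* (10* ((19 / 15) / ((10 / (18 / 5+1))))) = 44574 / 1255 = 35.52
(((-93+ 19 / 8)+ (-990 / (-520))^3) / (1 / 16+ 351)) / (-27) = 11772301 / 1332779292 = 0.01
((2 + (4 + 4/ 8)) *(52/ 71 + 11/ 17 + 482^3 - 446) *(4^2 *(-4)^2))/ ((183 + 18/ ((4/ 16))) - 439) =-28113181432752/ 27761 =-1012686194.04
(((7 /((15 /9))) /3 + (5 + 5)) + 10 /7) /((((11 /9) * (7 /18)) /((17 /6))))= 206091 /2695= 76.47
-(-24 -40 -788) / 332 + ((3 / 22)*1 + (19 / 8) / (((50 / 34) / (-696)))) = -51189051 / 45650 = -1121.34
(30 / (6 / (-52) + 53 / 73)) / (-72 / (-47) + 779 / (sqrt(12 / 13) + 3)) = 2062799544*sqrt(39) / 215120354285 + 768313615212 / 4087286731415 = 0.25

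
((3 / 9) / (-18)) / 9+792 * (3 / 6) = 192455 / 486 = 396.00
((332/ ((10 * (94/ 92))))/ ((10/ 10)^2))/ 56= 1909/ 3290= 0.58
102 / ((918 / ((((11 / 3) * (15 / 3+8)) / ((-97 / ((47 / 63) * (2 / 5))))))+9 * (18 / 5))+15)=-571285 / 34796383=-0.02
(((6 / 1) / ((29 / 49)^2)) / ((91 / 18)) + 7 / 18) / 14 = 106189 / 393588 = 0.27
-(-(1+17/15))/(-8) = -4/15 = -0.27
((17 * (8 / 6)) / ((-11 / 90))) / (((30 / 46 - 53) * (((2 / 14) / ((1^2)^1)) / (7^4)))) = 28163730 / 473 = 59542.77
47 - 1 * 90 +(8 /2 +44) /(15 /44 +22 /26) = -1741 /679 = -2.56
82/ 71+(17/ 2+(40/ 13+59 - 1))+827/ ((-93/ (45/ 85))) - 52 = 13643207/ 972842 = 14.02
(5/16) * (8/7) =5/14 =0.36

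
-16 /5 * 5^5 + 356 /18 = -89822 /9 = -9980.22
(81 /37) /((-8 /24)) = -243 /37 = -6.57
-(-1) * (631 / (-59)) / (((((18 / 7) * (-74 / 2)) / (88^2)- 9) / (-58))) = -991952192 / 14411871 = -68.83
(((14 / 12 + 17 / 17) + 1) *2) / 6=19 / 18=1.06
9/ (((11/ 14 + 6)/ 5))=126/ 19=6.63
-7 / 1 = -7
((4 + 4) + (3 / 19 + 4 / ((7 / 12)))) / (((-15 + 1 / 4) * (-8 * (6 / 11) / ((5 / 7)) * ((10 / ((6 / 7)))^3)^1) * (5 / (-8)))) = -395406 / 2355080875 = -0.00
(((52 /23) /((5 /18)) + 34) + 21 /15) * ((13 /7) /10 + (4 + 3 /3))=1817541 /8050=225.78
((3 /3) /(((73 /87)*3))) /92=29 /6716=0.00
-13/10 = -1.30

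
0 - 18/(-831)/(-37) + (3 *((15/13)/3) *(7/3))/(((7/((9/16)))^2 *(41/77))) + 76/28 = 26884539737/9789188864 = 2.75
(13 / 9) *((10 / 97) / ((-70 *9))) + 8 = 439979 / 54999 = 8.00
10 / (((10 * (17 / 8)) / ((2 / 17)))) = 16 / 289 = 0.06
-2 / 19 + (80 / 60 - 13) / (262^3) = -107909033 / 1025129496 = -0.11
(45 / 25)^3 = 729 / 125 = 5.83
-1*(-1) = 1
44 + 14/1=58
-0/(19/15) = 0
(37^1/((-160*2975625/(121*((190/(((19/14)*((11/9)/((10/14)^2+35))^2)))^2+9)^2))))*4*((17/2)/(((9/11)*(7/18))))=-40444752396051190999030761056009832560541/206363852399138836325000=-195987581768075039.02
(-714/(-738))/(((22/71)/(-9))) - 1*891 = -829029/902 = -919.10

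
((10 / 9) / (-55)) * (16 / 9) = -32 / 891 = -0.04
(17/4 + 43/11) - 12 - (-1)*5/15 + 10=857/132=6.49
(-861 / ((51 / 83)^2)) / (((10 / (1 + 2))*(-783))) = 1977143 / 2262870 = 0.87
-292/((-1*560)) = 73/140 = 0.52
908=908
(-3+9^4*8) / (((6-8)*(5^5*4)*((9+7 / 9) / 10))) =-94473 / 44000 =-2.15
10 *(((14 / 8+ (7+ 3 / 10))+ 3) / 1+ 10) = 220.50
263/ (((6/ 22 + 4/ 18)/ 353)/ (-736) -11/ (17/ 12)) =-33.87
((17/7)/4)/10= 17/280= 0.06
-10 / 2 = -5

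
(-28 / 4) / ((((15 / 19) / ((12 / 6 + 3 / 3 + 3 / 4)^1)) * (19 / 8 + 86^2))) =-266 / 59187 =-0.00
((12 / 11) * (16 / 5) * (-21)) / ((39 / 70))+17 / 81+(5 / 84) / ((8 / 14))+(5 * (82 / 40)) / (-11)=-24500027 / 185328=-132.20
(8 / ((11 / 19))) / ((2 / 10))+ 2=782 / 11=71.09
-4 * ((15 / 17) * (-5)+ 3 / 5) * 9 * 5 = 11664 / 17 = 686.12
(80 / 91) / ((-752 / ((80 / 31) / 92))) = -100 / 3049501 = -0.00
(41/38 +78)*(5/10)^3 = 3005/304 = 9.88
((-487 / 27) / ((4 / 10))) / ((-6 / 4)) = 2435 / 81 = 30.06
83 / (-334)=-83 / 334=-0.25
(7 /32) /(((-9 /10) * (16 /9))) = -0.14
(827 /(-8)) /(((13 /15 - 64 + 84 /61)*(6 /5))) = 1261175 /904112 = 1.39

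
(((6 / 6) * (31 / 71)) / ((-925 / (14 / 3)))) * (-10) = 868 / 39405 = 0.02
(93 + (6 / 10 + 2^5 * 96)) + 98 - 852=12058 / 5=2411.60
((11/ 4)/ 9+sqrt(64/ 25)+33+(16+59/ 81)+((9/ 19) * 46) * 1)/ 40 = 2259973/ 1231200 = 1.84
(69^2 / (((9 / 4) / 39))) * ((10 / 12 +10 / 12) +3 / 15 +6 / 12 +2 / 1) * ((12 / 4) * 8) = 8648515.20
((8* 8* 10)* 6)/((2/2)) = 3840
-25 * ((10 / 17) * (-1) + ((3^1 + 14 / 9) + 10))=-349.18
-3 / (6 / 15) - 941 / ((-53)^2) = -44017 / 5618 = -7.83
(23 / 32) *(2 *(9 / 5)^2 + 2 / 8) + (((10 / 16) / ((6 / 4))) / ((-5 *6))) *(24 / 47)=2179339 / 451200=4.83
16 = 16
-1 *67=-67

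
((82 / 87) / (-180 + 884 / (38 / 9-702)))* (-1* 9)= 128740 / 2751027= 0.05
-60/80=-0.75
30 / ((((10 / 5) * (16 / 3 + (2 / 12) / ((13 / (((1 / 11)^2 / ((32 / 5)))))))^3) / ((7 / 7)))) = 5101478893322240 / 51594696634079853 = 0.10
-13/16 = -0.81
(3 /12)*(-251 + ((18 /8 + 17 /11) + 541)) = 73.45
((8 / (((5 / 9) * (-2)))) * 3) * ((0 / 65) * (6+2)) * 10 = 0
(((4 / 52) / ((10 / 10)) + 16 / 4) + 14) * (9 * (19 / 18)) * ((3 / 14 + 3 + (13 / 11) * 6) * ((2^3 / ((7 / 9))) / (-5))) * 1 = -25509438 / 7007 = -3640.56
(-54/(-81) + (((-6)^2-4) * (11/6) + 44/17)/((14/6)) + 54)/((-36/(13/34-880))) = 11999353/6069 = 1977.15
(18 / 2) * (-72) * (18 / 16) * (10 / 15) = -486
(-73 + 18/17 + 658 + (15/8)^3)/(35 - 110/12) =499203/21760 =22.94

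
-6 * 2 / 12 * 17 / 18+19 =325 / 18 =18.06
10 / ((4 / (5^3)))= 625 / 2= 312.50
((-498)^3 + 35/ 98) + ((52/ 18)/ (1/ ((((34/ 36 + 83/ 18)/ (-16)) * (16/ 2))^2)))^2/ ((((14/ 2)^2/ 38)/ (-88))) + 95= -6434103577342111/ 52081218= -123539806.18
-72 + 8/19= -1360/19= -71.58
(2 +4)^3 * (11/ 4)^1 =594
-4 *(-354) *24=33984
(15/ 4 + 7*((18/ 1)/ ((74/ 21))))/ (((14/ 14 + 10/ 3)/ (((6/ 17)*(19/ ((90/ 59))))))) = 6554487/ 163540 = 40.08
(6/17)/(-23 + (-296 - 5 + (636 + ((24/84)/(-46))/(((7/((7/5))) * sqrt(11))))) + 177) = 2415 * sqrt(11)/14488422093329 + 10457179425/14488422093329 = 0.00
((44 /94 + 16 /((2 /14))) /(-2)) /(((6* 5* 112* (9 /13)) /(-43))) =492479 /473760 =1.04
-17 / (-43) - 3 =-112 / 43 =-2.60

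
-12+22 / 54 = -313 / 27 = -11.59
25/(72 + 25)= 25/97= 0.26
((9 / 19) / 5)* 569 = 5121 / 95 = 53.91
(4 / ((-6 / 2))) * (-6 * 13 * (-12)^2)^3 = 1889339572224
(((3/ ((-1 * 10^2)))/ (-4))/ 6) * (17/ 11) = 0.00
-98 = -98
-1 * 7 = -7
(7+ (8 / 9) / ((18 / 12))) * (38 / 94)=3895 / 1269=3.07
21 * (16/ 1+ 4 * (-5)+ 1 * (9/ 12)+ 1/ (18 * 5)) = -4081/ 60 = -68.02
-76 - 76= -152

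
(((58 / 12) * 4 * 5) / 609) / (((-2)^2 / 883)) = 4415 / 126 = 35.04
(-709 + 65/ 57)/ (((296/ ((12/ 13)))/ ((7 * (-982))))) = 138676076/ 9139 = 15174.10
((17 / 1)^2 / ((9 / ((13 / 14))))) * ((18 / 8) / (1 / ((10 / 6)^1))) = 18785 / 168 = 111.82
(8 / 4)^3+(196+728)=932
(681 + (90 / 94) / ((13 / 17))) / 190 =3.59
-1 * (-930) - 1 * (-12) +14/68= 32035/34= 942.21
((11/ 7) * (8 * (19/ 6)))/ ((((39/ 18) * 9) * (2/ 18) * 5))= 1672/ 455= 3.67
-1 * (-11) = 11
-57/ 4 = -14.25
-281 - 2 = -283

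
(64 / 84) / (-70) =-8 / 735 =-0.01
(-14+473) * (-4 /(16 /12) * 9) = -12393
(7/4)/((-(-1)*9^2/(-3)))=-7/108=-0.06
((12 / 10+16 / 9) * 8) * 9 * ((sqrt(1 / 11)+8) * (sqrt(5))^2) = 1072 * sqrt(11) / 11+8576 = 8899.22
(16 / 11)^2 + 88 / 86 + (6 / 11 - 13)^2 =823399 / 5203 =158.25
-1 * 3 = -3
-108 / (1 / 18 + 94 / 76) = -18468 / 221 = -83.57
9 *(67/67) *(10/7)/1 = 90/7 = 12.86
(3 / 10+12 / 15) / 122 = 11 / 1220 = 0.01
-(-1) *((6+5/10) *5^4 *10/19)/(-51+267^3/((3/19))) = 0.00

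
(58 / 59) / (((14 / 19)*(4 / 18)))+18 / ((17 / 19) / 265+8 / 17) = 491269377 / 11169998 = 43.98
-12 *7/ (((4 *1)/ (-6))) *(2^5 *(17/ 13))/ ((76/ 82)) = 1405152/ 247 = 5688.87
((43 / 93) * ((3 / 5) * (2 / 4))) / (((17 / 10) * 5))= 43 / 2635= 0.02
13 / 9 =1.44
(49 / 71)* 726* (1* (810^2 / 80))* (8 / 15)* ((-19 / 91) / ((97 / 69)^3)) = -164701.44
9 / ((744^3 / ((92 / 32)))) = 23 / 366071808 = 0.00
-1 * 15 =-15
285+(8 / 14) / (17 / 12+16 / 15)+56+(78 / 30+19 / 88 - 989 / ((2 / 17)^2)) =-32634353733 / 458920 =-71111.20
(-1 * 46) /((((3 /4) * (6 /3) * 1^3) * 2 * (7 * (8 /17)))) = -391 /84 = -4.65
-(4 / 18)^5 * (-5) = 160 / 59049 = 0.00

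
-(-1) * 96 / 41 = 96 / 41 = 2.34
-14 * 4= -56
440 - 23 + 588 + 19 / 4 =4039 / 4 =1009.75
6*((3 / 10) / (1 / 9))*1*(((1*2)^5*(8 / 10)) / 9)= 1152 / 25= 46.08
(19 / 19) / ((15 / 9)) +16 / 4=4.60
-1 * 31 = -31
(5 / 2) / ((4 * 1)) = 5 / 8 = 0.62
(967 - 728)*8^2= 15296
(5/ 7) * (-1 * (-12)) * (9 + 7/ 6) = 610/ 7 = 87.14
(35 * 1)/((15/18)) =42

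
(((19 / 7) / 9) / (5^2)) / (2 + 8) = 0.00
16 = 16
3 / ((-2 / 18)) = -27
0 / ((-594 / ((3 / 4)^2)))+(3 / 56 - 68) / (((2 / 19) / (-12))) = 216885 / 28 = 7745.89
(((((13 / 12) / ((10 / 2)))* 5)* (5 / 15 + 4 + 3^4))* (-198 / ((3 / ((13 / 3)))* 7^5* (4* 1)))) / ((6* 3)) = -29744 / 1361367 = -0.02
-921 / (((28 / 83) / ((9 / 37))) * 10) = -687987 / 10360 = -66.41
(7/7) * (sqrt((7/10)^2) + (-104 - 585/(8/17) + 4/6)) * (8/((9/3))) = -161491/45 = -3588.69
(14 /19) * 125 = 1750 /19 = 92.11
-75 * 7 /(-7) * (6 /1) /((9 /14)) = 700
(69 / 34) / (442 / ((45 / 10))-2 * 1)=621 / 29444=0.02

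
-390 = -390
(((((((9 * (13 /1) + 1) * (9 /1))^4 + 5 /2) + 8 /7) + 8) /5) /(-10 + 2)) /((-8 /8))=17808449236867 /560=31800802208.69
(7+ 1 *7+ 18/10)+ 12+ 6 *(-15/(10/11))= -356/5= -71.20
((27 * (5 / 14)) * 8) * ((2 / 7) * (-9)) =-9720 / 49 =-198.37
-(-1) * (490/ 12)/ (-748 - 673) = -5/ 174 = -0.03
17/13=1.31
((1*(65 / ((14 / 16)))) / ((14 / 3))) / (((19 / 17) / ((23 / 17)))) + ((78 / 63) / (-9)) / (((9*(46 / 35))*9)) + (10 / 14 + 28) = 2247036058 / 46830231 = 47.98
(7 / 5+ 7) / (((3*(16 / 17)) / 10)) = 119 / 4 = 29.75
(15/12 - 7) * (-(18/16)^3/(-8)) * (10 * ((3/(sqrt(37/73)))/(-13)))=251505 * sqrt(2701)/3940352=3.32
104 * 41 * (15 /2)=31980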